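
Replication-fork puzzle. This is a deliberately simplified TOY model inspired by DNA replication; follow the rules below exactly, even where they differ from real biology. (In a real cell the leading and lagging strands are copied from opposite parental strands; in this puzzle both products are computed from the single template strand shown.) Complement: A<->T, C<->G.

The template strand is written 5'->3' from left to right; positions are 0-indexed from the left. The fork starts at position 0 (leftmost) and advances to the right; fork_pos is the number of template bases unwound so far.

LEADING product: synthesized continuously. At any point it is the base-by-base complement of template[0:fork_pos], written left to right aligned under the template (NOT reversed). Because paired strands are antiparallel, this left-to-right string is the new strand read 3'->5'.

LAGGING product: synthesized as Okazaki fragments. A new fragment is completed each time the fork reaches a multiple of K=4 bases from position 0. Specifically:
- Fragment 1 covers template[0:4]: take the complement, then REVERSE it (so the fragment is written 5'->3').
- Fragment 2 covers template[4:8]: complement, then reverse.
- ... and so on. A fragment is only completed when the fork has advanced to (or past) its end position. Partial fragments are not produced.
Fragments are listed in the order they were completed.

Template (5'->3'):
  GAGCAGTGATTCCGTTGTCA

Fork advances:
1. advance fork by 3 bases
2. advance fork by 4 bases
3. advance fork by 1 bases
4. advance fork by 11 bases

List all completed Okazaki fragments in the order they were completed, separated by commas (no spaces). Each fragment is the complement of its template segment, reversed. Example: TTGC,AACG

Answer: GCTC,CACT,GAAT,AACG

Derivation:
Step 1: advance 3 -> fork_pos = 0 + 3 = 3. Next multiple of 4 is 4 (not reached); still 0 fragment(s).
Step 2: advance 4 -> fork_pos = 3 + 4 = 7. Reached multiple(s) of 4: 4 -> fragment 1 completed (1 total).
Step 3: advance 1 -> fork_pos = 7 + 1 = 8. Reached multiple(s) of 4: 8 -> fragment 2 completed (2 total).
Step 4: advance 11 -> fork_pos = 8 + 11 = 19. Reached multiple(s) of 4: 12, 16 -> fragments 3-4 completed (4 total).
Final fork_pos = 19, so 4 fragment(s) are complete. Build each: template segment -> complement -> reverse.
Fragment 1: template[0:4] = GAGC -> complement CTCG -> reversed GCTC
Fragment 2: template[4:8] = AGTG -> complement TCAC -> reversed CACT
Fragment 3: template[8:12] = ATTC -> complement TAAG -> reversed GAAT
Fragment 4: template[12:16] = CGTT -> complement GCAA -> reversed AACG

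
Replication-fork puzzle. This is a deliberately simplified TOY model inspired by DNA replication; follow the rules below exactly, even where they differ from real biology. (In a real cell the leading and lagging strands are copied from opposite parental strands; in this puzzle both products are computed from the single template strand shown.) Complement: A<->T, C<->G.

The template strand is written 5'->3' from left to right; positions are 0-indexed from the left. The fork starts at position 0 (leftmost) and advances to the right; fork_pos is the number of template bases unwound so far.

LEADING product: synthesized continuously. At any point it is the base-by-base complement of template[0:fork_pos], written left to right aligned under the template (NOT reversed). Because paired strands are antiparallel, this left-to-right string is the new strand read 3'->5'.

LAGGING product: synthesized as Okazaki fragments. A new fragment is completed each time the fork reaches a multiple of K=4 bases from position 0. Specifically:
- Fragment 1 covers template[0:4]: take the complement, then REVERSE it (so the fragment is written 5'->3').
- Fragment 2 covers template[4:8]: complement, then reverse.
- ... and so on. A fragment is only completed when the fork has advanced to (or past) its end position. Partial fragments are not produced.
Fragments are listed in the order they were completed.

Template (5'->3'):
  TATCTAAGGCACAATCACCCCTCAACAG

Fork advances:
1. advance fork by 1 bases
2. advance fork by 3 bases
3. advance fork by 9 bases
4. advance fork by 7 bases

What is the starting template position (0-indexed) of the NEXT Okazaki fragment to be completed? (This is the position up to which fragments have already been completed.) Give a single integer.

Step 1: advance 1 -> fork_pos = 0 + 1 = 1. Next multiple of 4 is 4 (not reached); still 0 fragment(s).
Step 2: advance 3 -> fork_pos = 1 + 3 = 4. Reached multiple(s) of 4: 4 -> fragment 1 completed (1 total).
Step 3: advance 9 -> fork_pos = 4 + 9 = 13. Reached multiple(s) of 4: 8, 12 -> fragments 2-3 completed (3 total).
Step 4: advance 7 -> fork_pos = 13 + 7 = 20. Reached multiple(s) of 4: 16, 20 -> fragments 4-5 completed (5 total).
5 fragment(s) completed, covering template[0:20] (5 x 4 = 20). The next fragment, fragment 6, covers template[20:24], so it starts at position 20.

Answer: 20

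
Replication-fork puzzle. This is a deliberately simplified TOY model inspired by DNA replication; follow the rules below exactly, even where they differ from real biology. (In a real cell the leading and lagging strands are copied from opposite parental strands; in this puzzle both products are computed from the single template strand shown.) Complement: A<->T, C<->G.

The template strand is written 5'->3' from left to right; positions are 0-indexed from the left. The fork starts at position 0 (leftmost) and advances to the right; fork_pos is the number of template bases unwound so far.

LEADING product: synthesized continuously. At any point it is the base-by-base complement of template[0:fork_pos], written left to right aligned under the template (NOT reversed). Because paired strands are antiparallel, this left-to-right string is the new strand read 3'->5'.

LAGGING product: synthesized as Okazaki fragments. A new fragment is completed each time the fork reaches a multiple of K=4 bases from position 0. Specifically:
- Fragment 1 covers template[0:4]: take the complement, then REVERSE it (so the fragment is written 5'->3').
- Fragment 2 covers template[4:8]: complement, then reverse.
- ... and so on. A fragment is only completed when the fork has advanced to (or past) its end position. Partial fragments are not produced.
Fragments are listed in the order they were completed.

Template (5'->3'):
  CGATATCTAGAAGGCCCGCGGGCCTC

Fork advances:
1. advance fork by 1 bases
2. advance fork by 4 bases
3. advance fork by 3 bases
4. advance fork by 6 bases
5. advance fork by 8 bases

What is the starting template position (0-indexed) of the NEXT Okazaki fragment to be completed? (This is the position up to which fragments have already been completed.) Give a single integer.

Answer: 20

Derivation:
Step 1: advance 1 -> fork_pos = 0 + 1 = 1. Next multiple of 4 is 4 (not reached); still 0 fragment(s).
Step 2: advance 4 -> fork_pos = 1 + 4 = 5. Reached multiple(s) of 4: 4 -> fragment 1 completed (1 total).
Step 3: advance 3 -> fork_pos = 5 + 3 = 8. Reached multiple(s) of 4: 8 -> fragment 2 completed (2 total).
Step 4: advance 6 -> fork_pos = 8 + 6 = 14. Reached multiple(s) of 4: 12 -> fragment 3 completed (3 total).
Step 5: advance 8 -> fork_pos = 14 + 8 = 22. Reached multiple(s) of 4: 16, 20 -> fragments 4-5 completed (5 total).
5 fragment(s) completed, covering template[0:20] (5 x 4 = 20). The next fragment, fragment 6, covers template[20:24], so it starts at position 20.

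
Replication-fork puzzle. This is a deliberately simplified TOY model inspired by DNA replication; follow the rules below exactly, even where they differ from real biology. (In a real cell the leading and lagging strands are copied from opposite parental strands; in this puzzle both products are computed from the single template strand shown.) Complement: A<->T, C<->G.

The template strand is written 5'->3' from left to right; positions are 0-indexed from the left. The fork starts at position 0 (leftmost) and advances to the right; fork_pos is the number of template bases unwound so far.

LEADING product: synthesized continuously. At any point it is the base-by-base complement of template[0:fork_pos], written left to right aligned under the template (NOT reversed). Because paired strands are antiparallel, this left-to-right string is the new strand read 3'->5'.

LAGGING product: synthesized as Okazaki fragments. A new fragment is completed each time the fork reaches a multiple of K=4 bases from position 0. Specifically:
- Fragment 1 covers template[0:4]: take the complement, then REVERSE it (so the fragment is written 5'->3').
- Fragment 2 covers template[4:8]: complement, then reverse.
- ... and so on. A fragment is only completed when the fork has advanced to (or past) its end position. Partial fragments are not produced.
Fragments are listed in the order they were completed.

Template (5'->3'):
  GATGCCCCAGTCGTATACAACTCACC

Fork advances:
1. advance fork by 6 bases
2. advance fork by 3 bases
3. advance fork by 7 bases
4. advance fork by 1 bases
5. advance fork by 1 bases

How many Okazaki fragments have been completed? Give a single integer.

Step 1: advance 6 -> fork_pos = 0 + 6 = 6. Reached multiple(s) of 4: 4 -> fragment 1 completed (1 total).
Step 2: advance 3 -> fork_pos = 6 + 3 = 9. Reached multiple(s) of 4: 8 -> fragment 2 completed (2 total).
Step 3: advance 7 -> fork_pos = 9 + 7 = 16. Reached multiple(s) of 4: 12, 16 -> fragments 3-4 completed (4 total).
Step 4: advance 1 -> fork_pos = 16 + 1 = 17. Next multiple of 4 is 20 (not reached); still 4 fragment(s).
Step 5: advance 1 -> fork_pos = 17 + 1 = 18. Next multiple of 4 is 20 (not reached); still 4 fragment(s).
Check: final fork_pos = 18; the multiples of 4 that are <= 18 are 4..16 -> 18 // 4 = 4 completed fragment(s).

Answer: 4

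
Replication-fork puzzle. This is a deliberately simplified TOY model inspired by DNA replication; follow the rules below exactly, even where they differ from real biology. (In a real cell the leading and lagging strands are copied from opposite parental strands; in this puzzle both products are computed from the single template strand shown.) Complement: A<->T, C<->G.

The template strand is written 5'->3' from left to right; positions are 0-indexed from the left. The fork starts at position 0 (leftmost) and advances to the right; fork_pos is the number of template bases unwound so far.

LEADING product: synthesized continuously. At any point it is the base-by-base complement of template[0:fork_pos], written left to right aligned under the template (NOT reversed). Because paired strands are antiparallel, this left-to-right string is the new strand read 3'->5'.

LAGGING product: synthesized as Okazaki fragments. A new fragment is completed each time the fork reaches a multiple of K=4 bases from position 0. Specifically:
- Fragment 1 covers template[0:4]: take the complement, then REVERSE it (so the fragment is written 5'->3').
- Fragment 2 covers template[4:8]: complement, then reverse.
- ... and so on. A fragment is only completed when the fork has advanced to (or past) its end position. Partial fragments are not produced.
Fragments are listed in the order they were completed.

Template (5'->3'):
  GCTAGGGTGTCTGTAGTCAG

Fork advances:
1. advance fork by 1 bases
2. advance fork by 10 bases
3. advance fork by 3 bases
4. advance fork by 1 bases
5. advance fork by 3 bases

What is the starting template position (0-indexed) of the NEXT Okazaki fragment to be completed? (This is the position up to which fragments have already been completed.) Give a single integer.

Answer: 16

Derivation:
Step 1: advance 1 -> fork_pos = 0 + 1 = 1. Next multiple of 4 is 4 (not reached); still 0 fragment(s).
Step 2: advance 10 -> fork_pos = 1 + 10 = 11. Reached multiple(s) of 4: 4, 8 -> fragments 1-2 completed (2 total).
Step 3: advance 3 -> fork_pos = 11 + 3 = 14. Reached multiple(s) of 4: 12 -> fragment 3 completed (3 total).
Step 4: advance 1 -> fork_pos = 14 + 1 = 15. Next multiple of 4 is 16 (not reached); still 3 fragment(s).
Step 5: advance 3 -> fork_pos = 15 + 3 = 18. Reached multiple(s) of 4: 16 -> fragment 4 completed (4 total).
4 fragment(s) completed, covering template[0:16] (4 x 4 = 16). The next fragment, fragment 5, covers template[16:20], so it starts at position 16.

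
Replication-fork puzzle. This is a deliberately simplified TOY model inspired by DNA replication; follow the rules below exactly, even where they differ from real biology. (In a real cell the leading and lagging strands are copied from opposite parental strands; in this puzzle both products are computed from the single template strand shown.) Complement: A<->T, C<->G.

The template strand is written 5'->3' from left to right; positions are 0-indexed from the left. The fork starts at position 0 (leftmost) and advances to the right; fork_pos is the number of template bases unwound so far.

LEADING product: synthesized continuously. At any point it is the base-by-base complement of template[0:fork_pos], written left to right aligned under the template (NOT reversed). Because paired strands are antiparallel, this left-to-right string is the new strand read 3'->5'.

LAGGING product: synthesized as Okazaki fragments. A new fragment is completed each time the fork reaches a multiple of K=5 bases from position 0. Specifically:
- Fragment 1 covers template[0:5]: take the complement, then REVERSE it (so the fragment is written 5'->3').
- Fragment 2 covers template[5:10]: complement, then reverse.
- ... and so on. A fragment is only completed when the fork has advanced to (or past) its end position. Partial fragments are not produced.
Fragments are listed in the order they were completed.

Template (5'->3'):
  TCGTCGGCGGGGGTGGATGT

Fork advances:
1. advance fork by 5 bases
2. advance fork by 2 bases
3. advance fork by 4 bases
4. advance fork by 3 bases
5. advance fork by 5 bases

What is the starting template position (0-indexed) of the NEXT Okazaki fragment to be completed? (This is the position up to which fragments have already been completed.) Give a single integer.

Answer: 15

Derivation:
Step 1: advance 5 -> fork_pos = 0 + 5 = 5. Reached multiple(s) of 5: 5 -> fragment 1 completed (1 total).
Step 2: advance 2 -> fork_pos = 5 + 2 = 7. Next multiple of 5 is 10 (not reached); still 1 fragment(s).
Step 3: advance 4 -> fork_pos = 7 + 4 = 11. Reached multiple(s) of 5: 10 -> fragment 2 completed (2 total).
Step 4: advance 3 -> fork_pos = 11 + 3 = 14. Next multiple of 5 is 15 (not reached); still 2 fragment(s).
Step 5: advance 5 -> fork_pos = 14 + 5 = 19. Reached multiple(s) of 5: 15 -> fragment 3 completed (3 total).
3 fragment(s) completed, covering template[0:15] (3 x 5 = 15). The next fragment, fragment 4, covers template[15:20], so it starts at position 15.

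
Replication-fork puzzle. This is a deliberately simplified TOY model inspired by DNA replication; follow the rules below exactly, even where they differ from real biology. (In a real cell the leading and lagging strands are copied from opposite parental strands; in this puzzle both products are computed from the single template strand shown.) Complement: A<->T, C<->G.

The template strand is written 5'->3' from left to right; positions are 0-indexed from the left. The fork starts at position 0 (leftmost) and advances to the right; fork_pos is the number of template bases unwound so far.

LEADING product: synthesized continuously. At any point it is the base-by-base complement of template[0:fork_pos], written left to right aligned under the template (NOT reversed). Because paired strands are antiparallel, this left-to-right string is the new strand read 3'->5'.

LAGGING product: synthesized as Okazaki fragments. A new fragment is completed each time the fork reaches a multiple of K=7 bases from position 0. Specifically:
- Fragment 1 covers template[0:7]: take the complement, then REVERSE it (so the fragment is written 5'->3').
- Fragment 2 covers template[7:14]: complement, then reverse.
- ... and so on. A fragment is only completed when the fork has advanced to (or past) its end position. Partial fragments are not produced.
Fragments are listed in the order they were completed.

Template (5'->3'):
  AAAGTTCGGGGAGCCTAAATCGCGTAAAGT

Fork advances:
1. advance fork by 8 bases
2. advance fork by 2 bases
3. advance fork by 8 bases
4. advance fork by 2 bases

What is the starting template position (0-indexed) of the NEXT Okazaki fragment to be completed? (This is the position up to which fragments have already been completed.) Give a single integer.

Step 1: advance 8 -> fork_pos = 0 + 8 = 8. Reached multiple(s) of 7: 7 -> fragment 1 completed (1 total).
Step 2: advance 2 -> fork_pos = 8 + 2 = 10. Next multiple of 7 is 14 (not reached); still 1 fragment(s).
Step 3: advance 8 -> fork_pos = 10 + 8 = 18. Reached multiple(s) of 7: 14 -> fragment 2 completed (2 total).
Step 4: advance 2 -> fork_pos = 18 + 2 = 20. Next multiple of 7 is 21 (not reached); still 2 fragment(s).
2 fragment(s) completed, covering template[0:14] (2 x 7 = 14). The next fragment, fragment 3, covers template[14:21], so it starts at position 14.

Answer: 14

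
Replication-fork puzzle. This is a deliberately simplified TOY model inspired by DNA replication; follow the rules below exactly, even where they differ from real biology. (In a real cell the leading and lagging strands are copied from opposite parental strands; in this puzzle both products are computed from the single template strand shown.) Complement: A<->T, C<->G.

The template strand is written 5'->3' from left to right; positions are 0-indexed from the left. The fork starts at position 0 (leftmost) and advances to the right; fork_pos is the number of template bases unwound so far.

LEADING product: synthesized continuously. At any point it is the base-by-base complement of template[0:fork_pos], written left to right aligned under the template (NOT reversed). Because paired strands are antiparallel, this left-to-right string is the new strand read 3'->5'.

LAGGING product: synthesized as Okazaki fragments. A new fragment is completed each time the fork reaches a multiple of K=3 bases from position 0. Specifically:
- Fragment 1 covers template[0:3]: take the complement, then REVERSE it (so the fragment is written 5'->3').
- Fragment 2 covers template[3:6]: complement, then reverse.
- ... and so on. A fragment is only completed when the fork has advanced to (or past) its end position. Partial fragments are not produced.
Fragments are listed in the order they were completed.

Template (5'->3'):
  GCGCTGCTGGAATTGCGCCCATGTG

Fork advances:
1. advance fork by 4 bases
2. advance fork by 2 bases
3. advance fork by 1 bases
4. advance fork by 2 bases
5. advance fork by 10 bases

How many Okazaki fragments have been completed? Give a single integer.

Answer: 6

Derivation:
Step 1: advance 4 -> fork_pos = 0 + 4 = 4. Reached multiple(s) of 3: 3 -> fragment 1 completed (1 total).
Step 2: advance 2 -> fork_pos = 4 + 2 = 6. Reached multiple(s) of 3: 6 -> fragment 2 completed (2 total).
Step 3: advance 1 -> fork_pos = 6 + 1 = 7. Next multiple of 3 is 9 (not reached); still 2 fragment(s).
Step 4: advance 2 -> fork_pos = 7 + 2 = 9. Reached multiple(s) of 3: 9 -> fragment 3 completed (3 total).
Step 5: advance 10 -> fork_pos = 9 + 10 = 19. Reached multiple(s) of 3: 12, 15, 18 -> fragments 4-6 completed (6 total).
Check: final fork_pos = 19; the multiples of 3 that are <= 19 are 3..18 -> 19 // 3 = 6 completed fragment(s).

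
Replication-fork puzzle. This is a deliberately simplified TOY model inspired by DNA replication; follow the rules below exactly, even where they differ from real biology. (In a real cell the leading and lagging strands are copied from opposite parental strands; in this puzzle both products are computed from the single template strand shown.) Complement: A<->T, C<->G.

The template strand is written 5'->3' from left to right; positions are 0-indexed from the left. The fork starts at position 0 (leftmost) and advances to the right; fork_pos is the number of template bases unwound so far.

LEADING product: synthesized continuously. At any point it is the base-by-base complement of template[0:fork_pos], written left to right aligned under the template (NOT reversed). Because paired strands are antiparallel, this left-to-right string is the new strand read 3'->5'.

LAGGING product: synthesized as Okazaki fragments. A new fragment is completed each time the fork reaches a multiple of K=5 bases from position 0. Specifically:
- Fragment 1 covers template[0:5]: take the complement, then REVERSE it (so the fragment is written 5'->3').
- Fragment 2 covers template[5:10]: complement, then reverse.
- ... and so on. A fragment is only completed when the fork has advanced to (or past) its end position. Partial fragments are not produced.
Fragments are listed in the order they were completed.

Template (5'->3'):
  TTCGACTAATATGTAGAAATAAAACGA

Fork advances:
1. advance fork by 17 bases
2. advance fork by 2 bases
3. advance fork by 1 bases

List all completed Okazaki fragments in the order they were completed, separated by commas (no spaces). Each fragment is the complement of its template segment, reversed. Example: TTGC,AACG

Step 1: advance 17 -> fork_pos = 0 + 17 = 17. Reached multiple(s) of 5: 5, 10, 15 -> fragments 1-3 completed (3 total).
Step 2: advance 2 -> fork_pos = 17 + 2 = 19. Next multiple of 5 is 20 (not reached); still 3 fragment(s).
Step 3: advance 1 -> fork_pos = 19 + 1 = 20. Reached multiple(s) of 5: 20 -> fragment 4 completed (4 total).
Final fork_pos = 20, so 4 fragment(s) are complete. Build each: template segment -> complement -> reverse.
Fragment 1: template[0:5] = TTCGA -> complement AAGCT -> reversed TCGAA
Fragment 2: template[5:10] = CTAAT -> complement GATTA -> reversed ATTAG
Fragment 3: template[10:15] = ATGTA -> complement TACAT -> reversed TACAT
Fragment 4: template[15:20] = GAAAT -> complement CTTTA -> reversed ATTTC

Answer: TCGAA,ATTAG,TACAT,ATTTC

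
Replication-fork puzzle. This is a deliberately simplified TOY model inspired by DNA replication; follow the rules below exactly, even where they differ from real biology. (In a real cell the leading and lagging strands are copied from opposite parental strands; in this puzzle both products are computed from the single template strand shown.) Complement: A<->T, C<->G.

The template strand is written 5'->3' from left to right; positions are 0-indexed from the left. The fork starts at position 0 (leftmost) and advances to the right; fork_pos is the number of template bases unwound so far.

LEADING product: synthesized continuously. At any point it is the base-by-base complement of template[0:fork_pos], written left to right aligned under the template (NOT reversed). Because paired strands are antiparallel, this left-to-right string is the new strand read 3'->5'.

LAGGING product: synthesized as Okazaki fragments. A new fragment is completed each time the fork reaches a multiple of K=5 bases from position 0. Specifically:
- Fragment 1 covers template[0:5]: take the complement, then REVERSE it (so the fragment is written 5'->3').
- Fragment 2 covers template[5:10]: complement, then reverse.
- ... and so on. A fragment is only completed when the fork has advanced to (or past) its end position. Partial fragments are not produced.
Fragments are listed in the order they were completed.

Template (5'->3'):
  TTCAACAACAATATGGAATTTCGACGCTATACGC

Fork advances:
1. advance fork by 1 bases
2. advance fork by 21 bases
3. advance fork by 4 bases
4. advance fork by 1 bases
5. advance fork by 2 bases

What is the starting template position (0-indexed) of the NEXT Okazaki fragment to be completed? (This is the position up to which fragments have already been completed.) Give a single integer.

Answer: 25

Derivation:
Step 1: advance 1 -> fork_pos = 0 + 1 = 1. Next multiple of 5 is 5 (not reached); still 0 fragment(s).
Step 2: advance 21 -> fork_pos = 1 + 21 = 22. Reached multiple(s) of 5: 5, 10, 15, 20 -> fragments 1-4 completed (4 total).
Step 3: advance 4 -> fork_pos = 22 + 4 = 26. Reached multiple(s) of 5: 25 -> fragment 5 completed (5 total).
Step 4: advance 1 -> fork_pos = 26 + 1 = 27. Next multiple of 5 is 30 (not reached); still 5 fragment(s).
Step 5: advance 2 -> fork_pos = 27 + 2 = 29. Next multiple of 5 is 30 (not reached); still 5 fragment(s).
5 fragment(s) completed, covering template[0:25] (5 x 5 = 25). The next fragment, fragment 6, covers template[25:30], so it starts at position 25.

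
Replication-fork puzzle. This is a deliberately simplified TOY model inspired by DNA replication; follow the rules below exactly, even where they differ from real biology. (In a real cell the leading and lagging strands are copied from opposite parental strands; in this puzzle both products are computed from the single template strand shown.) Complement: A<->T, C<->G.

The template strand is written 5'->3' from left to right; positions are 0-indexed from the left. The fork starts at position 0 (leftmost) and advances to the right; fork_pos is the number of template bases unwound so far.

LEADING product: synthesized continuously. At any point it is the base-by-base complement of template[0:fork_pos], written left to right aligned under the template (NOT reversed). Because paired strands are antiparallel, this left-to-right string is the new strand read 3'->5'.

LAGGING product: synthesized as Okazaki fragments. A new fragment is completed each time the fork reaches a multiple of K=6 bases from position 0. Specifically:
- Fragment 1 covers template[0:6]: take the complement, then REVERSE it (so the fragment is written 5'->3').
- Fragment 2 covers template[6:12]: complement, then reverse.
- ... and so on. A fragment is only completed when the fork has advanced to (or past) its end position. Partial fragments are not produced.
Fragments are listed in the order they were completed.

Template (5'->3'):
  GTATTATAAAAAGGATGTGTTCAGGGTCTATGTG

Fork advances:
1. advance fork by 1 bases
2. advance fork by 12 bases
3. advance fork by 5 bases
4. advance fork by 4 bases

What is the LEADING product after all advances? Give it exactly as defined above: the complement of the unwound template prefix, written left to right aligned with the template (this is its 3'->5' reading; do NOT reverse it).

Answer: CATAATATTTTTCCTACACAAG

Derivation:
Step 1: advance 1 -> fork_pos = 0 + 1 = 1.
Step 2: advance 12 -> fork_pos = 1 + 12 = 13.
Step 3: advance 5 -> fork_pos = 13 + 5 = 18.
Step 4: advance 4 -> fork_pos = 18 + 4 = 22.
Unwound prefix: template[0:22] = GTATTATAAAAAGGATGTGTTC
Complement it base by base (A<->T, C<->G), keeping left-to-right order:
  [0:5] GTATT -> CATAA
  [5:10] ATAAA -> TATTT
  [10:15] AAGGA -> TTCCT
  [15:20] TGTGT -> ACACA
  [20:22] TC -> AG
Concatenate: CATAATATTTTTCCTACACAAG (length 22; written aligned with the template, i.e. 3'->5').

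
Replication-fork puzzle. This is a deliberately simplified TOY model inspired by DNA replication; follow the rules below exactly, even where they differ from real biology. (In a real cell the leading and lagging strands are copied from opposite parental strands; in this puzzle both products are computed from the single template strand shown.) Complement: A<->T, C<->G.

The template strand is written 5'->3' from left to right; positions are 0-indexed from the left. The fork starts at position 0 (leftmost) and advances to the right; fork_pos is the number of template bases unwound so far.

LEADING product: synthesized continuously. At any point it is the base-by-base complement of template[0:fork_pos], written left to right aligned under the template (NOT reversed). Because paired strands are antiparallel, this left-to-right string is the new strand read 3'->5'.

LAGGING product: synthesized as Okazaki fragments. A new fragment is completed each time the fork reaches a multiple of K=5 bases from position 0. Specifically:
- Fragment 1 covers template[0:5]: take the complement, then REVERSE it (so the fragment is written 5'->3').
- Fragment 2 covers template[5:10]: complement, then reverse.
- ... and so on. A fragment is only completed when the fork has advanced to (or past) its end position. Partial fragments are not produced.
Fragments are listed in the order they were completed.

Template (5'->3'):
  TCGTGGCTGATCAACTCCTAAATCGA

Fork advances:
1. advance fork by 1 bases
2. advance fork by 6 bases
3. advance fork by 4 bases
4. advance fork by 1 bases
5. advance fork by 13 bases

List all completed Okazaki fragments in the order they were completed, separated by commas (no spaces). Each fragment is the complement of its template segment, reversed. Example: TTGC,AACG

Step 1: advance 1 -> fork_pos = 0 + 1 = 1. Next multiple of 5 is 5 (not reached); still 0 fragment(s).
Step 2: advance 6 -> fork_pos = 1 + 6 = 7. Reached multiple(s) of 5: 5 -> fragment 1 completed (1 total).
Step 3: advance 4 -> fork_pos = 7 + 4 = 11. Reached multiple(s) of 5: 10 -> fragment 2 completed (2 total).
Step 4: advance 1 -> fork_pos = 11 + 1 = 12. Next multiple of 5 is 15 (not reached); still 2 fragment(s).
Step 5: advance 13 -> fork_pos = 12 + 13 = 25. Reached multiple(s) of 5: 15, 20, 25 -> fragments 3-5 completed (5 total).
Final fork_pos = 25, so 5 fragment(s) are complete. Build each: template segment -> complement -> reverse.
Fragment 1: template[0:5] = TCGTG -> complement AGCAC -> reversed CACGA
Fragment 2: template[5:10] = GCTGA -> complement CGACT -> reversed TCAGC
Fragment 3: template[10:15] = TCAAC -> complement AGTTG -> reversed GTTGA
Fragment 4: template[15:20] = TCCTA -> complement AGGAT -> reversed TAGGA
Fragment 5: template[20:25] = AATCG -> complement TTAGC -> reversed CGATT

Answer: CACGA,TCAGC,GTTGA,TAGGA,CGATT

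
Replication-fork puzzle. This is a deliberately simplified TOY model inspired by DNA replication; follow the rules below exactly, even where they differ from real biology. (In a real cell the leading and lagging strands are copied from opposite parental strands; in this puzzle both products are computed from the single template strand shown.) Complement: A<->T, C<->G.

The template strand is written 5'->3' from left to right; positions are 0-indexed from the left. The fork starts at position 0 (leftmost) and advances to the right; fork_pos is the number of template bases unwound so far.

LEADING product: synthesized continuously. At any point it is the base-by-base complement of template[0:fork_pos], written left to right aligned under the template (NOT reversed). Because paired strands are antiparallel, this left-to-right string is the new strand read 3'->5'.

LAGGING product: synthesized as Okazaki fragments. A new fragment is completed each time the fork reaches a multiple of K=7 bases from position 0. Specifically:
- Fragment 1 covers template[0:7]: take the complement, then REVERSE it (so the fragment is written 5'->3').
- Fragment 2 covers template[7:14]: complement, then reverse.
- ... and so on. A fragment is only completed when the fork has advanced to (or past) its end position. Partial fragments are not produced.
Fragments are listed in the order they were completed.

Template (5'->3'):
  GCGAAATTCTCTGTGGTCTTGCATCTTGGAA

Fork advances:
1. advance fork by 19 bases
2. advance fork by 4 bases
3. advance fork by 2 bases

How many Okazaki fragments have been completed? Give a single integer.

Answer: 3

Derivation:
Step 1: advance 19 -> fork_pos = 0 + 19 = 19. Reached multiple(s) of 7: 7, 14 -> fragments 1-2 completed (2 total).
Step 2: advance 4 -> fork_pos = 19 + 4 = 23. Reached multiple(s) of 7: 21 -> fragment 3 completed (3 total).
Step 3: advance 2 -> fork_pos = 23 + 2 = 25. Next multiple of 7 is 28 (not reached); still 3 fragment(s).
Check: final fork_pos = 25; the multiples of 7 that are <= 25 are 7..21 -> 25 // 7 = 3 completed fragment(s).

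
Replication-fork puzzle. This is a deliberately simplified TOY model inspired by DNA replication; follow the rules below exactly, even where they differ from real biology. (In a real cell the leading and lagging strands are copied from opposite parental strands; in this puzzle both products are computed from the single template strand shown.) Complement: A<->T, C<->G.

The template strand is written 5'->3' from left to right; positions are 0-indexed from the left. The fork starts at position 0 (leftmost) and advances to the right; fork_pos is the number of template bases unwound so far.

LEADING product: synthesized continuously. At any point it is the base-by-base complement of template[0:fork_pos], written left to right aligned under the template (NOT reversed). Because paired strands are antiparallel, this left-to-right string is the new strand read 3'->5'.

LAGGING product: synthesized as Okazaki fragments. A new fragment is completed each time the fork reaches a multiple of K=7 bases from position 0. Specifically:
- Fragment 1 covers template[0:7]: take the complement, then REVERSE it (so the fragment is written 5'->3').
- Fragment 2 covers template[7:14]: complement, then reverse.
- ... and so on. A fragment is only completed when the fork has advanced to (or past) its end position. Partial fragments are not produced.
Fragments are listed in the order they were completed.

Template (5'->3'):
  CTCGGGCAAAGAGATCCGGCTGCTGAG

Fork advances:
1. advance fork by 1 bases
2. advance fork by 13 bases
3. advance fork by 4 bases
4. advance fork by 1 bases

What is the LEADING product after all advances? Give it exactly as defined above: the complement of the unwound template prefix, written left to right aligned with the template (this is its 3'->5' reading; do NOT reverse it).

Step 1: advance 1 -> fork_pos = 0 + 1 = 1.
Step 2: advance 13 -> fork_pos = 1 + 13 = 14.
Step 3: advance 4 -> fork_pos = 14 + 4 = 18.
Step 4: advance 1 -> fork_pos = 18 + 1 = 19.
Unwound prefix: template[0:19] = CTCGGGCAAAGAGATCCGG
Complement it base by base (A<->T, C<->G), keeping left-to-right order:
  [0:5] CTCGG -> GAGCC
  [5:10] GCAAA -> CGTTT
  [10:15] GAGAT -> CTCTA
  [15:19] CCGG -> GGCC
Concatenate: GAGCCCGTTTCTCTAGGCC (length 19; written aligned with the template, i.e. 3'->5').

Answer: GAGCCCGTTTCTCTAGGCC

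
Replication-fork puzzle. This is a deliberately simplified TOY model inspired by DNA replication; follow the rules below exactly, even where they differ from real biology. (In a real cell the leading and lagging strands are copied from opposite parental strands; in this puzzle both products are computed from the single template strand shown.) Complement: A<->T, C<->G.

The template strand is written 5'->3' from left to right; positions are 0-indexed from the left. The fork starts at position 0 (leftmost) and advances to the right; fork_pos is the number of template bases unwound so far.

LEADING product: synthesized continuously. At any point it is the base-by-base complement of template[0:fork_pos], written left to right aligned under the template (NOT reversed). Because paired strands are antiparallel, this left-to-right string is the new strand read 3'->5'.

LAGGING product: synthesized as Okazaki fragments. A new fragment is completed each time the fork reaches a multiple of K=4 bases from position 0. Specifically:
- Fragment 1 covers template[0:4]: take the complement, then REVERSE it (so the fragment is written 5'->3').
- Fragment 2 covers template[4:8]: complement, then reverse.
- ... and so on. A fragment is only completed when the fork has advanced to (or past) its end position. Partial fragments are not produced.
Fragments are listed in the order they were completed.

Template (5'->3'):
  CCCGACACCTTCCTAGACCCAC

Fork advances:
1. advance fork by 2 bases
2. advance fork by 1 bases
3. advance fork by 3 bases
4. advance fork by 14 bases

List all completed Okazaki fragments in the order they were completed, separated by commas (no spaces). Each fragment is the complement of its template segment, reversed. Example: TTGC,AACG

Step 1: advance 2 -> fork_pos = 0 + 2 = 2. Next multiple of 4 is 4 (not reached); still 0 fragment(s).
Step 2: advance 1 -> fork_pos = 2 + 1 = 3. Next multiple of 4 is 4 (not reached); still 0 fragment(s).
Step 3: advance 3 -> fork_pos = 3 + 3 = 6. Reached multiple(s) of 4: 4 -> fragment 1 completed (1 total).
Step 4: advance 14 -> fork_pos = 6 + 14 = 20. Reached multiple(s) of 4: 8, 12, 16, 20 -> fragments 2-5 completed (5 total).
Final fork_pos = 20, so 5 fragment(s) are complete. Build each: template segment -> complement -> reverse.
Fragment 1: template[0:4] = CCCG -> complement GGGC -> reversed CGGG
Fragment 2: template[4:8] = ACAC -> complement TGTG -> reversed GTGT
Fragment 3: template[8:12] = CTTC -> complement GAAG -> reversed GAAG
Fragment 4: template[12:16] = CTAG -> complement GATC -> reversed CTAG
Fragment 5: template[16:20] = ACCC -> complement TGGG -> reversed GGGT

Answer: CGGG,GTGT,GAAG,CTAG,GGGT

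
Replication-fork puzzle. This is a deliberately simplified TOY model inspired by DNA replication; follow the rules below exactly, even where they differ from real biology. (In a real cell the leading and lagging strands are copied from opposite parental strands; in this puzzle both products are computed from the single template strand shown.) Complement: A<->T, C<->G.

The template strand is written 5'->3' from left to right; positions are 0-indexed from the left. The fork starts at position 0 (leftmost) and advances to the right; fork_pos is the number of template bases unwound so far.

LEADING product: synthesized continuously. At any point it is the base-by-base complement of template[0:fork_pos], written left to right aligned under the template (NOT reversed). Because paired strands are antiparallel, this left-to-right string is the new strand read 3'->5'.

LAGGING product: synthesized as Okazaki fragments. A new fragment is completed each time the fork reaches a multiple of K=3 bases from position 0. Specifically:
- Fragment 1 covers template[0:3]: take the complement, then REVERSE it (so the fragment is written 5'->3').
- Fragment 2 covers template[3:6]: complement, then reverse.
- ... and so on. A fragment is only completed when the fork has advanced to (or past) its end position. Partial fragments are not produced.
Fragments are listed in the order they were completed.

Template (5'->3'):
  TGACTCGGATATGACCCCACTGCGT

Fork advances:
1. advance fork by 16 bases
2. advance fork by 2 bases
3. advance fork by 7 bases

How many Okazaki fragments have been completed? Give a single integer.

Step 1: advance 16 -> fork_pos = 0 + 16 = 16. Reached multiple(s) of 3: 3, 6, 9, 12, 15 -> fragments 1-5 completed (5 total).
Step 2: advance 2 -> fork_pos = 16 + 2 = 18. Reached multiple(s) of 3: 18 -> fragment 6 completed (6 total).
Step 3: advance 7 -> fork_pos = 18 + 7 = 25. Reached multiple(s) of 3: 21, 24 -> fragments 7-8 completed (8 total).
Check: final fork_pos = 25; the multiples of 3 that are <= 25 are 3..24 -> 25 // 3 = 8 completed fragment(s).

Answer: 8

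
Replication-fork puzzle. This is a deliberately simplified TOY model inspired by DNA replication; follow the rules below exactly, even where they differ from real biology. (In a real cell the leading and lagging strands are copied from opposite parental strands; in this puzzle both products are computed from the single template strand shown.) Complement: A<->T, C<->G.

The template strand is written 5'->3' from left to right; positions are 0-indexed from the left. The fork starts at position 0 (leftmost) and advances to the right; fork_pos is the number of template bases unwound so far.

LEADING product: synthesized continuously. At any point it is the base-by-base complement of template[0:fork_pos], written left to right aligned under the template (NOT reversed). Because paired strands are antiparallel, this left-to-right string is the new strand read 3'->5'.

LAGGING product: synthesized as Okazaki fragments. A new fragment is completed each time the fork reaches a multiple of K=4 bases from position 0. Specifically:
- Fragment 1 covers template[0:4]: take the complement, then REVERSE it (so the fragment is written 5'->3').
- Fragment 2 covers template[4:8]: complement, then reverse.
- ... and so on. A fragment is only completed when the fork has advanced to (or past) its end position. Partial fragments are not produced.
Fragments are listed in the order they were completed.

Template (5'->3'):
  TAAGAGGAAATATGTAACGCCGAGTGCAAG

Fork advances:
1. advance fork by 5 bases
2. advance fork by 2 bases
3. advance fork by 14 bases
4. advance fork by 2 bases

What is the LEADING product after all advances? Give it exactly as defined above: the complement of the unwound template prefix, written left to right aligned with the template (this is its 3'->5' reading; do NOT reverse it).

Step 1: advance 5 -> fork_pos = 0 + 5 = 5.
Step 2: advance 2 -> fork_pos = 5 + 2 = 7.
Step 3: advance 14 -> fork_pos = 7 + 14 = 21.
Step 4: advance 2 -> fork_pos = 21 + 2 = 23.
Unwound prefix: template[0:23] = TAAGAGGAAATATGTAACGCCGA
Complement it base by base (A<->T, C<->G), keeping left-to-right order:
  [0:5] TAAGA -> ATTCT
  [5:10] GGAAA -> CCTTT
  [10:15] TATGT -> ATACA
  [15:20] AACGC -> TTGCG
  [20:23] CGA -> GCT
Concatenate: ATTCTCCTTTATACATTGCGGCT (length 23; written aligned with the template, i.e. 3'->5').

Answer: ATTCTCCTTTATACATTGCGGCT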